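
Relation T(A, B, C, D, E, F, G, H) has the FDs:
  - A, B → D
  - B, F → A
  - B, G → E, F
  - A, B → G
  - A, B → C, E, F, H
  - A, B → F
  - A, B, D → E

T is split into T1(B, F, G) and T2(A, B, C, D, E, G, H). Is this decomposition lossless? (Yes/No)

The shared attributes are {B, G} and {B, G}⁺ = {A, B, C, D, E, F, G, H}.
Since T1 ⊆ {A, B, C, D, E, F, G, H}, the intersection is a superkey of T1; the decomposition is lossless.

Yes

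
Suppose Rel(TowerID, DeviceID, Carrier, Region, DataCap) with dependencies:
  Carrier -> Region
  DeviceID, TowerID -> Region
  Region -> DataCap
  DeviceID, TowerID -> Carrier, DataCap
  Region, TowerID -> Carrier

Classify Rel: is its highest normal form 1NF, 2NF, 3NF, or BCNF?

Candidate key: {DeviceID, TowerID}. Prime attributes: {DeviceID, TowerID}.
Carrier -> Region breaks BCNF: {Carrier}⁺ = {Carrier, DataCap, Region}, so {Carrier} is not a superkey.
Carrier -> Region has non-prime {Region} on the right and a non-superkey on the left, so 3NF fails.
Checking every proper subset of each key, none determines a non-prime attribute — 2NF is satisfied.

2NF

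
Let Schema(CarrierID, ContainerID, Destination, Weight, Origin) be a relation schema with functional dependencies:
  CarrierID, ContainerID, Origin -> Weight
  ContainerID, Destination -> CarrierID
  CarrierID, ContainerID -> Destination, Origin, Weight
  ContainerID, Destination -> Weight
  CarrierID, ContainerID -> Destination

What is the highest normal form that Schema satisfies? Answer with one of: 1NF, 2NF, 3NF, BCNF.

BCNF

Candidate keys: {CarrierID, ContainerID}, {ContainerID, Destination}. Prime attributes: {CarrierID, ContainerID, Destination}.
Every FD has a superkey on the left, so the relation is in BCNF.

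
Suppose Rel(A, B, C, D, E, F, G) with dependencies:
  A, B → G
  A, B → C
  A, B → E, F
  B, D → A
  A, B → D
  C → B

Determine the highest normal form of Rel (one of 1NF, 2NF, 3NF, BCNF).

3NF

Candidate keys: {A, B}, {A, C}, {B, D}, {C, D}. Prime attributes: {A, B, C, D}.
C → B: {C}⁺ = {B, C}, which is not all of the attributes, so the left side is not a superkey — BCNF is violated.
But every attribute on its right side ({B}) is prime, and the same holds for every other non-superkey FD, so 3NF still holds.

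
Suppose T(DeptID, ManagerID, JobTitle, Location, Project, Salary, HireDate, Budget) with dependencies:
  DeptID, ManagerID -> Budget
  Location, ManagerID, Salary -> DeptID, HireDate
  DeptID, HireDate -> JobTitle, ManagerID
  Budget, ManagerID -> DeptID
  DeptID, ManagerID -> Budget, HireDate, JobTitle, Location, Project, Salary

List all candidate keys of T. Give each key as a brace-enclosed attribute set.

Closure of {Budget, ManagerID} is {Budget, DeptID, HireDate, JobTitle, Location, ManagerID, Project, Salary}, the whole schema; {Budget, ManagerID} is a candidate key.
Closure of {DeptID, HireDate} is {Budget, DeptID, HireDate, JobTitle, Location, ManagerID, Project, Salary}, the whole schema; {DeptID, HireDate} is a candidate key.
Closure of {DeptID, ManagerID} is {Budget, DeptID, HireDate, JobTitle, Location, ManagerID, Project, Salary}, the whole schema; {DeptID, ManagerID} is a candidate key.
Closure of {Location, ManagerID, Salary} is {Budget, DeptID, HireDate, JobTitle, Location, ManagerID, Project, Salary}, the whole schema; {Location, ManagerID, Salary} is a candidate key.
Any other superkey properly contains one of these, so there are no further candidate keys.

{Budget, ManagerID}, {DeptID, HireDate}, {DeptID, ManagerID}, {Location, ManagerID, Salary}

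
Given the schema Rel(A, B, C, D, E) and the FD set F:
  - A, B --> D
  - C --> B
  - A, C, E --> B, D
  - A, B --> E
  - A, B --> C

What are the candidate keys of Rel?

{A, B}, {A, C}

Attributes never on any right-hand side: {A} — every candidate key must contain it.
{A, B} is a candidate key since {A, B}⁺ = {A, B, C, D, E} covers every attribute.
{A, C} is a candidate key since {A, C}⁺ = {A, B, C, D, E} covers every attribute.
Any other superkey properly contains one of these, so there are no further candidate keys.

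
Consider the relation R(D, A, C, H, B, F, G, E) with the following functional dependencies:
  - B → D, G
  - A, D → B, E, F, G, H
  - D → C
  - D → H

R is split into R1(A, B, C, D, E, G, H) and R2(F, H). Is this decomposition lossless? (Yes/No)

No

R1 ∩ R2 = {H}; its closure under F is {H}.
The closure covers neither R1 nor R2 entirely; the join is not lossless.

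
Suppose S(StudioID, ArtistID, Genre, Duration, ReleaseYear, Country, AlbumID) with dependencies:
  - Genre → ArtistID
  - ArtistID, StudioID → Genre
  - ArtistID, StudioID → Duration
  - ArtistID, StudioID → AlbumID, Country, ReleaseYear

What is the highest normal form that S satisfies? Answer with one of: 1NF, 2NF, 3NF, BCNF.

3NF

Candidate keys: {ArtistID, StudioID}, {Genre, StudioID}. Prime attributes: {ArtistID, Genre, StudioID}.
Genre → ArtistID breaks BCNF: {Genre}⁺ = {ArtistID, Genre}, so {Genre} is not a superkey.
Since {ArtistID} ⊆ prime attributes and every other non-superkey FD also has a prime right side, the schema is in 3NF.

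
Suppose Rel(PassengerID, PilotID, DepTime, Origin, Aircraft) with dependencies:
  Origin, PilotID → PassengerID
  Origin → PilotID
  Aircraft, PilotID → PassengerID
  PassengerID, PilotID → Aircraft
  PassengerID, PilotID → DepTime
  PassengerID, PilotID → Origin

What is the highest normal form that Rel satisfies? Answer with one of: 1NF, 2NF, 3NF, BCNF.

BCNF

Candidate keys: {Aircraft, PilotID}, {Origin}, {PassengerID, PilotID}. Prime attributes: {Aircraft, Origin, PassengerID, PilotID}.
Each dependency's left side is a superkey — BCNF holds.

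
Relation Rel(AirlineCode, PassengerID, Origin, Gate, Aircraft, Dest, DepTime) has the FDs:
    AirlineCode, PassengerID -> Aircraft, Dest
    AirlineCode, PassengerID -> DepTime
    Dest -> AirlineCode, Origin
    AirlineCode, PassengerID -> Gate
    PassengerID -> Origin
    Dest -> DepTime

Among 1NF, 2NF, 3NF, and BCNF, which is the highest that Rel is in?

Candidate keys: {AirlineCode, PassengerID}, {Dest, PassengerID}. Prime attributes: {AirlineCode, Dest, PassengerID}.
For Dest -> AirlineCode, Origin we have {Dest}⁺ = {AirlineCode, DepTime, Dest, Origin}; {Dest} is not a superkey, so BCNF fails.
Because {Origin} is non-prime and the left side of Dest -> AirlineCode, Origin is not a superkey, the relation is not in 3NF.
{PassengerID} is a proper subset of the key {AirlineCode, PassengerID}, and {PassengerID}⁺ contains the non-prime attribute {Origin} — a partial dependency, so 2NF is violated.

1NF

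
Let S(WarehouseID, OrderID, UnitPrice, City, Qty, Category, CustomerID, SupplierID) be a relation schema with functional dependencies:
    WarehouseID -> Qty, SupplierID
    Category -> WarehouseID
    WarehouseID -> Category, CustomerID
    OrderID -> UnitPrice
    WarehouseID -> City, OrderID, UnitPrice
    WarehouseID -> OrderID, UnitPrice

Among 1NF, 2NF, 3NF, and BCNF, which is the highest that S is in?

Candidate keys: {Category}, {WarehouseID}. Prime attributes: {Category, WarehouseID}.
For OrderID -> UnitPrice we have {OrderID}⁺ = {OrderID, UnitPrice}; {OrderID} is not a superkey, so BCNF fails.
OrderID -> UnitPrice determines the non-prime attribute {UnitPrice} from a non-superkey — 3NF is violated.
Every candidate key is a single attribute, so no partial dependency is possible; 2NF holds.

2NF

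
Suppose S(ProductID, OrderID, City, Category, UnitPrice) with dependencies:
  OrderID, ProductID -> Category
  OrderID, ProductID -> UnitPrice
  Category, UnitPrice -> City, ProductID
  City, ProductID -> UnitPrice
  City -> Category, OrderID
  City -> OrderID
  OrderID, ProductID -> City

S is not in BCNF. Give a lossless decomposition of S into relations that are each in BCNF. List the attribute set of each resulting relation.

Candidate keys of the original relation: {Category, UnitPrice}, {City, ProductID}, {City, UnitPrice}, {OrderID, ProductID}.
Within {Category, City, OrderID, ProductID, UnitPrice}: {City}⁺ ∩ {Category, City, OrderID, ProductID, UnitPrice} = {Category, City, OrderID}, not the whole set, so City -> Category, OrderID violates BCNF; decompose into {Category, City, OrderID} and {City, ProductID, UnitPrice}.
{Category, City, OrderID} is in BCNF.
{City, ProductID, UnitPrice} is in BCNF.

{Category, City, OrderID}; {City, ProductID, UnitPrice}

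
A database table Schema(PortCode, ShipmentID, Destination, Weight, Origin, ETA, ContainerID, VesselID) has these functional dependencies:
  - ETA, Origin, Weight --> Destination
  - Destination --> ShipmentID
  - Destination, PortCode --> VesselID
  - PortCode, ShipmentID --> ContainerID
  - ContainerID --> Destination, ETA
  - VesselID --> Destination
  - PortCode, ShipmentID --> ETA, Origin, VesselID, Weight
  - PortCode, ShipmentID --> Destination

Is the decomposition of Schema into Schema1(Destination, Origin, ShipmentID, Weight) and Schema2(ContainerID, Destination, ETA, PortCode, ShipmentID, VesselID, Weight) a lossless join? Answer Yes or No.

No

Schema1 ∩ Schema2 = {Destination, ShipmentID, Weight}; its closure under F is {Destination, ShipmentID, Weight}.
Neither Schema1 nor Schema2 is contained in that closure, so the decomposition is lossy.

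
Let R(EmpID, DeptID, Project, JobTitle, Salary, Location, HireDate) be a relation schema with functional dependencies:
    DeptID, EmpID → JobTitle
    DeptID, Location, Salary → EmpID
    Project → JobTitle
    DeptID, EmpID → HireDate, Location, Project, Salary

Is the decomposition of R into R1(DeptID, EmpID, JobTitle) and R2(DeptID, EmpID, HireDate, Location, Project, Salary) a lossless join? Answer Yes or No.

Common attributes: {DeptID, EmpID}; their closure is {DeptID, EmpID, HireDate, JobTitle, Location, Project, Salary}.
This includes all of R1, so the common attributes are a superkey of R1 — the join is lossless.

Yes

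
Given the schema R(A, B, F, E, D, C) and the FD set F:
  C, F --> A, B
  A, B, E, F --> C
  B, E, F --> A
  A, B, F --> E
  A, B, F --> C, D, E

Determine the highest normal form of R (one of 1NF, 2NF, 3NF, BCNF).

BCNF

Candidate keys: {A, B, F}, {B, E, F}, {C, F}. Prime attributes: {A, B, C, E, F}.
Every FD has a superkey on the left, so the relation is in BCNF.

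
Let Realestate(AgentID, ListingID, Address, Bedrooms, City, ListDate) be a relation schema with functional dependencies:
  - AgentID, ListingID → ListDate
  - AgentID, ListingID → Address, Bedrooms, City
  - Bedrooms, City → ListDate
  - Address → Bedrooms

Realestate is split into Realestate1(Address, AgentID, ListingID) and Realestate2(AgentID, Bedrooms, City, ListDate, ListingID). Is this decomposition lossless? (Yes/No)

Yes

Common attributes: {AgentID, ListingID}; their closure is {Address, AgentID, Bedrooms, City, ListDate, ListingID}.
This includes all of Realestate1, so the common attributes are a superkey of Realestate1 — the join is lossless.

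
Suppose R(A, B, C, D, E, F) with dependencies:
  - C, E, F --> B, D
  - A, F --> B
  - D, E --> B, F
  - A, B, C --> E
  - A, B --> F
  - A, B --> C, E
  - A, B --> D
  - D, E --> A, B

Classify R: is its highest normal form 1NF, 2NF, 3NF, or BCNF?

BCNF

Candidate keys: {A, B}, {A, F}, {C, E, F}, {D, E}. Prime attributes: {A, B, C, D, E, F}.
Every FD has a superkey on the left, so the relation is in BCNF.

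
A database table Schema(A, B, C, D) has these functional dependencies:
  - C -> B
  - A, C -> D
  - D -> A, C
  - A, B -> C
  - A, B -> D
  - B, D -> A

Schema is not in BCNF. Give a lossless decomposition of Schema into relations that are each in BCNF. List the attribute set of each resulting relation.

{A, C, D}; {B, C}

Candidate keys of the original relation: {A, B}, {A, C}, {D}.
In {A, B, C, D}, {C} is not a superkey ({C}⁺ restricted to this set is {B, C}), so split on C -> B into {B, C} and {A, C, D}.
{B, C} has no BCNF violation.
{A, C, D} has no BCNF violation.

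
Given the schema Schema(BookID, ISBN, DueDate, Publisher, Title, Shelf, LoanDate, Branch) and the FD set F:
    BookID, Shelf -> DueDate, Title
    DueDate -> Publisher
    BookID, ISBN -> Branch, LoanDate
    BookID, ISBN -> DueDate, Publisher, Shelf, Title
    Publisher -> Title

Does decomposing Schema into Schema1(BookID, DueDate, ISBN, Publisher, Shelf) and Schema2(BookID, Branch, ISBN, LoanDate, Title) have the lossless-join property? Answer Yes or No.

Yes

The shared attributes are {BookID, ISBN} and {BookID, ISBN}⁺ = {BookID, Branch, DueDate, ISBN, LoanDate, Publisher, Shelf, Title}.
This includes all of Schema1, so the common attributes are a superkey of Schema1 — the join is lossless.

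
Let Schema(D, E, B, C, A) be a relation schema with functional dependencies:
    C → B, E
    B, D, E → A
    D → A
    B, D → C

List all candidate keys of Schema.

Attributes never on any right-hand side: {D} — every candidate key must contain it.
{B, D} is a candidate key since {B, D}⁺ = {A, B, C, D, E} covers every attribute.
{C, D} is a candidate key since {C, D}⁺ = {A, B, C, D, E} covers every attribute.
No proper subset of any of these is a key, and no other minimal superkey exists.

{B, D}, {C, D}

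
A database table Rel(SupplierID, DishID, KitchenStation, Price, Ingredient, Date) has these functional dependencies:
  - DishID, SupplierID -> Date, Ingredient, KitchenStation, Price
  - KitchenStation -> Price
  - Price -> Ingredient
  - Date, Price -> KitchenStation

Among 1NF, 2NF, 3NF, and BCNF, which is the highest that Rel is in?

Candidate key: {DishID, SupplierID}. Prime attributes: {DishID, SupplierID}.
KitchenStation -> Price breaks BCNF: {KitchenStation}⁺ = {Ingredient, KitchenStation, Price}, so {KitchenStation} is not a superkey.
KitchenStation -> Price determines the non-prime attribute {Price} from a non-superkey — 3NF is violated.
Checking every proper subset of each key, none determines a non-prime attribute — 2NF is satisfied.

2NF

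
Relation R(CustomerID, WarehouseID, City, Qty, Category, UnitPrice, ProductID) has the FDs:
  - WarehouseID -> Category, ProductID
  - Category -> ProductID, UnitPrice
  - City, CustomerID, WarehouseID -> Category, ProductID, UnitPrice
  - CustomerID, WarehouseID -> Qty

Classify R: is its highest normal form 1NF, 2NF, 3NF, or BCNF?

Candidate key: {City, CustomerID, WarehouseID}. Prime attributes: {City, CustomerID, WarehouseID}.
For WarehouseID -> Category, ProductID we have {WarehouseID}⁺ = {Category, ProductID, UnitPrice, WarehouseID}; {WarehouseID} is not a superkey, so BCNF fails.
WarehouseID -> Category, ProductID determines the non-prime attributes {Category, ProductID} from a non-superkey — 3NF is violated.
The proper key subset {WarehouseID} of {City, CustomerID, WarehouseID} determines non-prime {Category, ProductID, UnitPrice}, so the relation is not even in 2NF.

1NF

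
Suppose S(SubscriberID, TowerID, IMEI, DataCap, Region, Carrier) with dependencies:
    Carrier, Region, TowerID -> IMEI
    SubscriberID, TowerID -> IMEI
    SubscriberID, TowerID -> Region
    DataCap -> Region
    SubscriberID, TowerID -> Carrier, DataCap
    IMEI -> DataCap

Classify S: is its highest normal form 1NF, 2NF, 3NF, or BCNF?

Candidate key: {SubscriberID, TowerID}. Prime attributes: {SubscriberID, TowerID}.
Carrier, Region, TowerID -> IMEI breaks BCNF: {Carrier, Region, TowerID}⁺ = {Carrier, DataCap, IMEI, Region, TowerID}, so {Carrier, Region, TowerID} is not a superkey.
Because {IMEI} is non-prime and the left side of Carrier, Region, TowerID -> IMEI is not a superkey, the relation is not in 3NF.
No non-prime attribute depends on a proper subset of any candidate key, so 2NF holds.

2NF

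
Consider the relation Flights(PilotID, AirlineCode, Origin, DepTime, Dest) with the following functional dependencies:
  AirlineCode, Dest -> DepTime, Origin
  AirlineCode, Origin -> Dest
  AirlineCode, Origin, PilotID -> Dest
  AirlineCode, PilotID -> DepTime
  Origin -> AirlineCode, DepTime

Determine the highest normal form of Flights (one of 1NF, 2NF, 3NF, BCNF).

1NF

Candidate keys: {AirlineCode, Dest, PilotID}, {Origin, PilotID}. Prime attributes: {AirlineCode, Dest, Origin, PilotID}.
For AirlineCode, Dest -> DepTime, Origin we have {AirlineCode, Dest}⁺ = {AirlineCode, DepTime, Dest, Origin}; {AirlineCode, Dest} is not a superkey, so BCNF fails.
AirlineCode, Dest -> DepTime, Origin determines the non-prime attribute {DepTime} from a non-superkey — 3NF is violated.
The proper key subset {Origin} of {Origin, PilotID} determines non-prime {DepTime}, so the relation is not even in 2NF.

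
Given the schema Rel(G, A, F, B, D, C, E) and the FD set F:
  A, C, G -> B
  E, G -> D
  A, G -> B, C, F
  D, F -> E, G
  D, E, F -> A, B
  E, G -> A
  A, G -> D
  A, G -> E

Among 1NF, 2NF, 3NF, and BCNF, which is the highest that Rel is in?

Candidate keys: {A, G}, {D, F}, {E, G}. Prime attributes: {A, D, E, F, G}.
Every FD has a superkey on the left, so the relation is in BCNF.

BCNF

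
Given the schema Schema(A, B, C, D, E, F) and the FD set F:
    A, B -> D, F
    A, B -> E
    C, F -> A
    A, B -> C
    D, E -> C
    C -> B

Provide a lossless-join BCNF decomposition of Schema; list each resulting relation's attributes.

Candidate keys of the original relation: {A, B}, {A, C}, {A, D, E}, {C, F}, {D, E, F}.
In {A, B, C, D, E, F}, {D, E} is not a superkey ({D, E}⁺ restricted to this set is {B, C, D, E}), so split on D, E -> B, C into {B, C, D, E} and {A, D, E, F}.
In {B, C, D, E}, {C} is not a superkey ({C}⁺ restricted to this set is {B, C}), so split on C -> B into {B, C} and {C, D, E}.
{B, C}: every determinant is a superkey — BCNF.
{C, D, E}: every determinant is a superkey — BCNF.
{A, D, E, F}: every determinant is a superkey — BCNF.

{A, D, E, F}; {B, C}; {C, D, E}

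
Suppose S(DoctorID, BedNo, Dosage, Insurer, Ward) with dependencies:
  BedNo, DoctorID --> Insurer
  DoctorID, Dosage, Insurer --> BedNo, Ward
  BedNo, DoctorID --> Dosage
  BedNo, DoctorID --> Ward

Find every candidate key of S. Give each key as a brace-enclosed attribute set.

{DoctorID} never appears on the right of any FD, so every key must include it.
{BedNo, DoctorID}⁺ = {BedNo, DoctorID, Dosage, Insurer, Ward}, which is every attribute, so {BedNo, DoctorID} is a candidate key.
{DoctorID, Dosage, Insurer}⁺ = {BedNo, DoctorID, Dosage, Insurer, Ward}, which is every attribute, so {DoctorID, Dosage, Insurer} is a candidate key.
No proper subset of any of these is a key, and no other minimal superkey exists.

{BedNo, DoctorID}, {DoctorID, Dosage, Insurer}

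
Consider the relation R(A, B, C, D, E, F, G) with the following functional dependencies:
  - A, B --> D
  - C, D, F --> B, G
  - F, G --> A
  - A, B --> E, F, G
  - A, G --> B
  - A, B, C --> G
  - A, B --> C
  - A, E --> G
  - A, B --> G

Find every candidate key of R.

{A, B}, {A, E}, {A, G}, {C, D, F}, {F, G}

{A, B}⁺ = {A, B, C, D, E, F, G} — all of the relation — so {A, B} is a candidate key.
{A, E}⁺ = {A, B, C, D, E, F, G} — all of the relation — so {A, E} is a candidate key.
{A, G}⁺ = {A, B, C, D, E, F, G} — all of the relation — so {A, G} is a candidate key.
{F, G}⁺ = {A, B, C, D, E, F, G} — all of the relation — so {F, G} is a candidate key.
{C, D, F}⁺ = {A, B, C, D, E, F, G} — all of the relation — so {C, D, F} is a candidate key.
These are minimal and exhaustive — every other superkey contains one of them.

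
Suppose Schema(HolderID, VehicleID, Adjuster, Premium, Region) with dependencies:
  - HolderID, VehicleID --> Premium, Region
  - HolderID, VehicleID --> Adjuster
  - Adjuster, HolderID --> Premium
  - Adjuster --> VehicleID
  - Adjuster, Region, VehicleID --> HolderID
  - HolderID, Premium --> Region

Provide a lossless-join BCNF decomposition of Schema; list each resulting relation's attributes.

{Adjuster, HolderID, Premium}; {Adjuster, VehicleID}; {HolderID, Premium, Region}

Candidate keys of the original relation: {Adjuster, HolderID}, {Adjuster, Region}, {HolderID, VehicleID}.
{Adjuster, HolderID, Premium, Region, VehicleID}: {Adjuster} determines {Adjuster, VehicleID} here but is not a superkey — split on Adjuster --> VehicleID, giving {Adjuster, VehicleID} and {Adjuster, HolderID, Premium, Region}.
{Adjuster, VehicleID} is in BCNF.
{Adjuster, HolderID, Premium, Region}: {HolderID, Premium} determines {HolderID, Premium, Region} here but is not a superkey — split on HolderID, Premium --> Region, giving {HolderID, Premium, Region} and {Adjuster, HolderID, Premium}.
{HolderID, Premium, Region} is in BCNF.
{Adjuster, HolderID, Premium} is in BCNF.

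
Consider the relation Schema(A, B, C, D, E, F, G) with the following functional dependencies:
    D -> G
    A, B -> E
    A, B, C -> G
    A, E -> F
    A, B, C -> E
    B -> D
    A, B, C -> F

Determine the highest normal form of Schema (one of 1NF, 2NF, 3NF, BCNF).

1NF

Candidate key: {A, B, C}. Prime attributes: {A, B, C}.
D -> G breaks BCNF: {D}⁺ = {D, G}, so {D} is not a superkey.
D -> G has non-prime {G} on the right and a non-superkey on the left, so 3NF fails.
{B} is a proper subset of the key {A, B, C}, and {B}⁺ contains the non-prime attributes {D, G} — a partial dependency, so 2NF is violated.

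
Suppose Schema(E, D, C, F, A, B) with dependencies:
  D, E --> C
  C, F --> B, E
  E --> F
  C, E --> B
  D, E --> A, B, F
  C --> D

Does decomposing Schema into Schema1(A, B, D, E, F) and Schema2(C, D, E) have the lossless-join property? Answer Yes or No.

The shared attributes are {D, E} and {D, E}⁺ = {A, B, C, D, E, F}.
Schema1 is contained in that closure, so Schema1 ∩ Schema2 --> Schema1 holds and the join is lossless.

Yes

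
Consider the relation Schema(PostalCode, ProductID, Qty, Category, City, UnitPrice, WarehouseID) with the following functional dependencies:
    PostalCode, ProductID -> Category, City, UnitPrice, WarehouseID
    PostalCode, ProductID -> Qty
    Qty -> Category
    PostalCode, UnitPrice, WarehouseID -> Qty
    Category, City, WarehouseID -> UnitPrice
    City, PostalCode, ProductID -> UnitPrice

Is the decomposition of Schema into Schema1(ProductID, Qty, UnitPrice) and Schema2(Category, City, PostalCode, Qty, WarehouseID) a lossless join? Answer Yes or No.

No

Schema1 ∩ Schema2 = {Qty}; its closure under F is {Category, Qty}.
The closure covers neither Schema1 nor Schema2 entirely; the join is not lossless.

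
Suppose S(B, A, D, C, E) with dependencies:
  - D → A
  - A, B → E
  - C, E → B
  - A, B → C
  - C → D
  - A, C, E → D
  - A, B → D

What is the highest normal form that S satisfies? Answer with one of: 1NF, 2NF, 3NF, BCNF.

3NF

Candidate keys: {A, B}, {B, C}, {B, D}, {C, E}. Prime attributes: {A, B, C, D, E}.
For D → A we have {D}⁺ = {A, D}; {D} is not a superkey, so BCNF fails.
Since {A} ⊆ prime attributes and every other non-superkey FD also has a prime right side, the schema is in 3NF.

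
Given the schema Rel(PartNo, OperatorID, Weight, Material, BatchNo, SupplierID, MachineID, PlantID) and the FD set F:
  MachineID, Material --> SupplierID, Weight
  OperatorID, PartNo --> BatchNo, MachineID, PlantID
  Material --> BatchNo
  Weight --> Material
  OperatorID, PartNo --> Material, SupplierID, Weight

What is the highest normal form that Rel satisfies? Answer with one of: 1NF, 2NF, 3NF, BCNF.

2NF

Candidate key: {OperatorID, PartNo}. Prime attributes: {OperatorID, PartNo}.
MachineID, Material --> SupplierID, Weight breaks BCNF: {MachineID, Material}⁺ = {BatchNo, MachineID, Material, SupplierID, Weight}, so {MachineID, Material} is not a superkey.
MachineID, Material --> SupplierID, Weight has non-prime {SupplierID, Weight} on the right and a non-superkey on the left, so 3NF fails.
No non-prime attribute depends on a proper subset of any candidate key, so 2NF holds.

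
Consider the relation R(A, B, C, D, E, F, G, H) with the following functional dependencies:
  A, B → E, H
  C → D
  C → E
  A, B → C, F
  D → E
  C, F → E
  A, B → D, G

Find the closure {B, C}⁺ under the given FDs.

{B, C, D, E}

Start with {B, C}.
C → D applies; add {D} → now {B, C, D}.
C → E applies; add {E} → now {B, C, D, E}.
No further FD applies.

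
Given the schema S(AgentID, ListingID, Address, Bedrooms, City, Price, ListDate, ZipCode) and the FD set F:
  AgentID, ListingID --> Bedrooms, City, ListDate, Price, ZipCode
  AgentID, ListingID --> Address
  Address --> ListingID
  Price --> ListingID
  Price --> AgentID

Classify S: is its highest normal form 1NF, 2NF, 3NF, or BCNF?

3NF

Candidate keys: {Address, AgentID}, {AgentID, ListingID}, {Price}. Prime attributes: {Address, AgentID, ListingID, Price}.
Address --> ListingID: {Address}⁺ = {Address, ListingID}, which is not all of the attributes, so the left side is not a superkey — BCNF is violated.
Its right-hand attributes {ListingID} are all prime, as are those of every other non-superkey FD — the relation is in 3NF.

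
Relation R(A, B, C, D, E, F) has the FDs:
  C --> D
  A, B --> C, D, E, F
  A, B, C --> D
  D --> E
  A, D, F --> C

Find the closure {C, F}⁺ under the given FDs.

{C, D, E, F}

Start with {C, F}.
C --> D applies; add {D} → now {C, D, F}.
D --> E applies; add {E} → now {C, D, E, F}.
No further FD applies.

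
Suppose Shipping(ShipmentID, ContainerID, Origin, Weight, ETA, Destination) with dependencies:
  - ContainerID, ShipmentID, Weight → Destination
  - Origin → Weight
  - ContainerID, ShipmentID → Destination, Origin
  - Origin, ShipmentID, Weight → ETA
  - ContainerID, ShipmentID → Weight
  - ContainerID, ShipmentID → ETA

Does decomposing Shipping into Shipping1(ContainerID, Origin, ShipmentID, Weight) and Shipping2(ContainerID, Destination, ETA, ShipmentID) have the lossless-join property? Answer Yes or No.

Yes

Common attributes: {ContainerID, ShipmentID}; their closure is {ContainerID, Destination, ETA, Origin, ShipmentID, Weight}.
Since Shipping1 ⊆ {ContainerID, Destination, ETA, Origin, ShipmentID, Weight}, the intersection is a superkey of Shipping1; the decomposition is lossless.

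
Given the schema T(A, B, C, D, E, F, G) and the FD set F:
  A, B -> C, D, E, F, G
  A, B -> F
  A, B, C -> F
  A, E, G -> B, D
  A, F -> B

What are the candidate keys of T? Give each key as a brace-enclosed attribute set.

No FD produces {A}, so it must be in every candidate key.
{A, B}⁺ = {A, B, C, D, E, F, G}, which is every attribute, so {A, B} is a candidate key.
{A, F}⁺ = {A, B, C, D, E, F, G}, which is every attribute, so {A, F} is a candidate key.
{A, E, G}⁺ = {A, B, C, D, E, F, G}, which is every attribute, so {A, E, G} is a candidate key.
No proper subset of any of these is a key, and no other minimal superkey exists.

{A, B}, {A, E, G}, {A, F}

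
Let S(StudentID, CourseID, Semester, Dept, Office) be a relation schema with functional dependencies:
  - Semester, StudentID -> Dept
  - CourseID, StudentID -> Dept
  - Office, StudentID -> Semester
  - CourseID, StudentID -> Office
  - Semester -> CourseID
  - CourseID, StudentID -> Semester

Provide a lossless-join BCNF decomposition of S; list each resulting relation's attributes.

{CourseID, Semester}; {Dept, Office, Semester, StudentID}

Candidate keys of the original relation: {CourseID, StudentID}, {Office, StudentID}, {Semester, StudentID}.
Within {CourseID, Dept, Office, Semester, StudentID}: {Semester}⁺ ∩ {CourseID, Dept, Office, Semester, StudentID} = {CourseID, Semester}, not the whole set, so Semester -> CourseID violates BCNF; decompose into {CourseID, Semester} and {Dept, Office, Semester, StudentID}.
{CourseID, Semester} has no BCNF violation.
{Dept, Office, Semester, StudentID} has no BCNF violation.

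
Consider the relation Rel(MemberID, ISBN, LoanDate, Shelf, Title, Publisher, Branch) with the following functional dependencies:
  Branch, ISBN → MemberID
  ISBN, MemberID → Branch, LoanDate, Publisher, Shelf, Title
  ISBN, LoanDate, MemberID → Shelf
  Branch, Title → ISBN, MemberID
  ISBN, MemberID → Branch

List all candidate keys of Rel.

{Branch, ISBN}⁺ = {Branch, ISBN, LoanDate, MemberID, Publisher, Shelf, Title}, which is every attribute, so {Branch, ISBN} is a candidate key.
{Branch, Title}⁺ = {Branch, ISBN, LoanDate, MemberID, Publisher, Shelf, Title}, which is every attribute, so {Branch, Title} is a candidate key.
{ISBN, MemberID}⁺ = {Branch, ISBN, LoanDate, MemberID, Publisher, Shelf, Title}, which is every attribute, so {ISBN, MemberID} is a candidate key.
No proper subset of any of these is a key, and no other minimal superkey exists.

{Branch, ISBN}, {Branch, Title}, {ISBN, MemberID}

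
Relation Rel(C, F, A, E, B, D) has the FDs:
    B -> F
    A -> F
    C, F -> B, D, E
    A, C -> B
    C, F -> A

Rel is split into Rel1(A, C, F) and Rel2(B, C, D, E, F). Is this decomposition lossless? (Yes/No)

Yes

The shared attributes are {C, F} and {C, F}⁺ = {A, B, C, D, E, F}.
This includes all of Rel1, so the common attributes are a superkey of Rel1 — the join is lossless.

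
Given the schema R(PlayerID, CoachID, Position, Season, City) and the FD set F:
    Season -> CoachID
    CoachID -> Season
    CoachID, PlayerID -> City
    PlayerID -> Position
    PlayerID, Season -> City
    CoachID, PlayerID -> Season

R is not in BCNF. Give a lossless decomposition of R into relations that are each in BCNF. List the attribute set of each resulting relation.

{City, PlayerID, Season}; {CoachID, Season}; {PlayerID, Position}

Candidate keys of the original relation: {CoachID, PlayerID}, {PlayerID, Season}.
Within {City, CoachID, PlayerID, Position, Season}: {Season}⁺ ∩ {City, CoachID, PlayerID, Position, Season} = {CoachID, Season}, not the whole set, so Season -> CoachID violates BCNF; decompose into {CoachID, Season} and {City, PlayerID, Position, Season}.
{CoachID, Season} is in BCNF.
Within {City, PlayerID, Position, Season}: {PlayerID}⁺ ∩ {City, PlayerID, Position, Season} = {PlayerID, Position}, not the whole set, so PlayerID -> Position violates BCNF; decompose into {PlayerID, Position} and {City, PlayerID, Season}.
{PlayerID, Position} is in BCNF.
{City, PlayerID, Season} is in BCNF.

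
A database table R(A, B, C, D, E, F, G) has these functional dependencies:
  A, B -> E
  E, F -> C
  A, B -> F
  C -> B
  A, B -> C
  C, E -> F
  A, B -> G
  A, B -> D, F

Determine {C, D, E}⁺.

{B, C, D, E, F}

Start with {C, D, E}.
C -> B applies; add {B} → now {B, C, D, E}.
C, E -> F applies; add {F} → now {B, C, D, E, F}.
No further FD applies.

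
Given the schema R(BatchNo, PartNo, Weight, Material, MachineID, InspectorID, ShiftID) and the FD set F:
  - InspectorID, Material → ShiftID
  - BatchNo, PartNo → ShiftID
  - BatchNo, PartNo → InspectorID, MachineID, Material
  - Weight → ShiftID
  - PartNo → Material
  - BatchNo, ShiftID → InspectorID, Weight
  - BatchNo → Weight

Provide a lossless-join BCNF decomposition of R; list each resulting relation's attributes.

{BatchNo, InspectorID, Weight}; {BatchNo, MachineID, PartNo}; {InspectorID, Material, ShiftID}; {Material, PartNo}

Candidate key of the original relation: {BatchNo, PartNo}.
Within {BatchNo, InspectorID, MachineID, Material, PartNo, ShiftID, Weight}: {InspectorID, Material}⁺ ∩ {BatchNo, InspectorID, MachineID, Material, PartNo, ShiftID, Weight} = {InspectorID, Material, ShiftID}, not the whole set, so InspectorID, Material → ShiftID violates BCNF; decompose into {InspectorID, Material, ShiftID} and {BatchNo, InspectorID, MachineID, Material, PartNo, Weight}.
{InspectorID, Material, ShiftID} has no BCNF violation.
Within {BatchNo, InspectorID, MachineID, Material, PartNo, Weight}: {PartNo}⁺ ∩ {BatchNo, InspectorID, MachineID, Material, PartNo, Weight} = {Material, PartNo}, not the whole set, so PartNo → Material violates BCNF; decompose into {Material, PartNo} and {BatchNo, InspectorID, MachineID, PartNo, Weight}.
{Material, PartNo} has no BCNF violation.
Within {BatchNo, InspectorID, MachineID, PartNo, Weight}: {BatchNo}⁺ ∩ {BatchNo, InspectorID, MachineID, PartNo, Weight} = {BatchNo, InspectorID, Weight}, not the whole set, so BatchNo → InspectorID, Weight violates BCNF; decompose into {BatchNo, InspectorID, Weight} and {BatchNo, MachineID, PartNo}.
{BatchNo, InspectorID, Weight} has no BCNF violation.
{BatchNo, MachineID, PartNo} has no BCNF violation.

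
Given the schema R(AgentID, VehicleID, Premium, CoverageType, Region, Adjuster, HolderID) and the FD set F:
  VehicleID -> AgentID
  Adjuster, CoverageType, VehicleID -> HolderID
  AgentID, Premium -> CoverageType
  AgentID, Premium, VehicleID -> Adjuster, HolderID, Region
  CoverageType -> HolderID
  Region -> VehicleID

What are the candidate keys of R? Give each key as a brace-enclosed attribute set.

{Premium} never appears on the right of any FD, so every key must include it.
Closure of {Premium, Region} is {Adjuster, AgentID, CoverageType, HolderID, Premium, Region, VehicleID}, the whole schema; {Premium, Region} is a candidate key.
Closure of {Premium, VehicleID} is {Adjuster, AgentID, CoverageType, HolderID, Premium, Region, VehicleID}, the whole schema; {Premium, VehicleID} is a candidate key.
Any other superkey properly contains one of these, so there are no further candidate keys.

{Premium, Region}, {Premium, VehicleID}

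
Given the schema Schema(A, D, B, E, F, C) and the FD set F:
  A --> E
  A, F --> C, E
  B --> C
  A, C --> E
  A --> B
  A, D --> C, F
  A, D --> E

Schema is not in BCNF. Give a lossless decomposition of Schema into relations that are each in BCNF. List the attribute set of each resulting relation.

Candidate key of the original relation: {A, D}.
Within {A, B, C, D, E, F}: {A}⁺ ∩ {A, B, C, D, E, F} = {A, B, C, E}, not the whole set, so A --> B, C, E violates BCNF; decompose into {A, B, C, E} and {A, D, F}.
Within {A, B, C, E}: {B}⁺ ∩ {A, B, C, E} = {B, C}, not the whole set, so B --> C violates BCNF; decompose into {B, C} and {A, B, E}.
{B, C} is in BCNF.
{A, B, E} is in BCNF.
{A, D, F} is in BCNF.

{A, B, E}; {A, D, F}; {B, C}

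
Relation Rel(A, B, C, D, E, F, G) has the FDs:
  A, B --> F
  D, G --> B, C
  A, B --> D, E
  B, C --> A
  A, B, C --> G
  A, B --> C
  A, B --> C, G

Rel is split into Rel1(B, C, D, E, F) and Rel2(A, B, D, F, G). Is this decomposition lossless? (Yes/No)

Common attributes: {B, D, F}; their closure is {B, D, F}.
Neither Rel1 nor Rel2 is contained in that closure, so the decomposition is lossy.

No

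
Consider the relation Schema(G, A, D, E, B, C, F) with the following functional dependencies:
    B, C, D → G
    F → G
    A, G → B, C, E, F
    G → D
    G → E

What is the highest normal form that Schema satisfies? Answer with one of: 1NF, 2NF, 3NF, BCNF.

1NF

Candidate keys: {A, B, C, D}, {A, F}, {A, G}. Prime attributes: {A, B, C, D, F, G}.
For B, C, D → G we have {B, C, D}⁺ = {B, C, D, E, G}; {B, C, D} is not a superkey, so BCNF fails.
G → E has non-prime {E} on the right and a non-superkey on the left, so 3NF fails.
{F} is a proper subset of the key {A, F}, and {F}⁺ contains the non-prime attribute {E} — a partial dependency, so 2NF is violated.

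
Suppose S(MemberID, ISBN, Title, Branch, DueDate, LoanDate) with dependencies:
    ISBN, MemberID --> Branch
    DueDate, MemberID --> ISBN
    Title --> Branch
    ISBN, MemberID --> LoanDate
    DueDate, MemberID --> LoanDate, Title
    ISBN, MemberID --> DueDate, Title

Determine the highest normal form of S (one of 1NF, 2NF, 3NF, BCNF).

2NF

Candidate keys: {DueDate, MemberID}, {ISBN, MemberID}. Prime attributes: {DueDate, ISBN, MemberID}.
For Title --> Branch we have {Title}⁺ = {Branch, Title}; {Title} is not a superkey, so BCNF fails.
Title --> Branch has non-prime {Branch} on the right and a non-superkey on the left, so 3NF fails.
No proper subset of a key has a non-prime attribute in its closure, so there is no partial dependency; 2NF holds.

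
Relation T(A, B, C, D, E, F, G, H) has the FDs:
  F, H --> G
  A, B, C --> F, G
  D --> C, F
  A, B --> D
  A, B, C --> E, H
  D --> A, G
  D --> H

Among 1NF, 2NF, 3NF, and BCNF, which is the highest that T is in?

Candidate keys: {A, B}, {B, D}. Prime attributes: {A, B, D}.
F, H --> G: {F, H}⁺ = {F, G, H}, which is not all of the attributes, so the left side is not a superkey — BCNF is violated.
F, H --> G determines the non-prime attribute {G} from a non-superkey — 3NF is violated.
Since {D} ⊂ {B, D} and {D}⁺ ⊇ {C, F, G, H} with {C, F, G, H} non-prime, there is a partial dependency; 2NF fails.

1NF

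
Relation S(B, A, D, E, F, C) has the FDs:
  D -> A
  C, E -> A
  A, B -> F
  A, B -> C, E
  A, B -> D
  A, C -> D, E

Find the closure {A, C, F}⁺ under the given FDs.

{A, C, D, E, F}

Start with {A, C, F}.
A, C -> D, E applies; add {D, E} → now {A, C, D, E, F}.
No further FD applies.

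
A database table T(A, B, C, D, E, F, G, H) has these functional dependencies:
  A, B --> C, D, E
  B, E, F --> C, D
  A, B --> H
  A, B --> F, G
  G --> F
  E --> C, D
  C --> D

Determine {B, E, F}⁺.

Start with {B, E, F}.
B, E, F --> C, D applies; add {C, D} → now {B, C, D, E, F}.
No further FD applies.

{B, C, D, E, F}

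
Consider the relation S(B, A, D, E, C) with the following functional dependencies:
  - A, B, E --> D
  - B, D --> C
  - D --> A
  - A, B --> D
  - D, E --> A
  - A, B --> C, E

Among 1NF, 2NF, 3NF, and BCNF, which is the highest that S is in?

3NF

Candidate keys: {A, B}, {B, D}. Prime attributes: {A, B, D}.
D --> A breaks BCNF: {D}⁺ = {A, D}, so {D} is not a superkey.
Since {A} ⊆ prime attributes and every other non-superkey FD also has a prime right side, the schema is in 3NF.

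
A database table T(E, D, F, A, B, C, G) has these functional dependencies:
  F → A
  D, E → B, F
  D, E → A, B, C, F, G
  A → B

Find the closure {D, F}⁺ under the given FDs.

{A, B, D, F}

Start with {D, F}.
F → A applies; add {A} → now {A, D, F}.
A → B applies; add {B} → now {A, B, D, F}.
No further FD applies.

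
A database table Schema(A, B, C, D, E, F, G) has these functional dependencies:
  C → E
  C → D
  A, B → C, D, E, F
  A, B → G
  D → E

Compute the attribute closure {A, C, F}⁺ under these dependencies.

Start with {A, C, F}.
C → E applies; add {E} → now {A, C, E, F}.
C → D applies; add {D} → now {A, C, D, E, F}.
No further FD applies.

{A, C, D, E, F}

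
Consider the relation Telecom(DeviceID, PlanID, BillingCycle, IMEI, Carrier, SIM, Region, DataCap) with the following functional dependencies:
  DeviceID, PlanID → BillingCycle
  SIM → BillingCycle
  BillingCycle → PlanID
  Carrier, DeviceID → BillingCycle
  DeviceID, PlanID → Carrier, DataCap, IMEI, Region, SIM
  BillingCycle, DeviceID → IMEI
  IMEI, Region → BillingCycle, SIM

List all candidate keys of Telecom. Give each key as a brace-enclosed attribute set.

{BillingCycle, DeviceID}, {Carrier, DeviceID}, {DeviceID, IMEI, Region}, {DeviceID, PlanID}, {DeviceID, SIM}

{DeviceID} never appears on the right of any FD, so every key must include it.
{BillingCycle, DeviceID}⁺ = {BillingCycle, Carrier, DataCap, DeviceID, IMEI, PlanID, Region, SIM}, which is every attribute, so {BillingCycle, DeviceID} is a candidate key.
{Carrier, DeviceID}⁺ = {BillingCycle, Carrier, DataCap, DeviceID, IMEI, PlanID, Region, SIM}, which is every attribute, so {Carrier, DeviceID} is a candidate key.
{DeviceID, PlanID}⁺ = {BillingCycle, Carrier, DataCap, DeviceID, IMEI, PlanID, Region, SIM}, which is every attribute, so {DeviceID, PlanID} is a candidate key.
{DeviceID, SIM}⁺ = {BillingCycle, Carrier, DataCap, DeviceID, IMEI, PlanID, Region, SIM}, which is every attribute, so {DeviceID, SIM} is a candidate key.
{DeviceID, IMEI, Region}⁺ = {BillingCycle, Carrier, DataCap, DeviceID, IMEI, PlanID, Region, SIM}, which is every attribute, so {DeviceID, IMEI, Region} is a candidate key.
Any other superkey properly contains one of these, so there are no further candidate keys.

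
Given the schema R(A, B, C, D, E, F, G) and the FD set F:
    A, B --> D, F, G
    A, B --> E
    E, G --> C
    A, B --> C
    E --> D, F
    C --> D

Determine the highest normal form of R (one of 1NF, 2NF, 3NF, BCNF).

2NF

Candidate key: {A, B}. Prime attributes: {A, B}.
E, G --> C breaks BCNF: {E, G}⁺ = {C, D, E, F, G}, so {E, G} is not a superkey.
Because {C} is non-prime and the left side of E, G --> C is not a superkey, the relation is not in 3NF.
Checking every proper subset of each key, none determines a non-prime attribute — 2NF is satisfied.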